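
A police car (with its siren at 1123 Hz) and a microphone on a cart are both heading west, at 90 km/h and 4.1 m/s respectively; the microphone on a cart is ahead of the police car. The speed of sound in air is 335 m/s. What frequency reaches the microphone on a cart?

1199 Hz

90 km/h = 25 m/s.
The microphone on a cart is ahead, so the police car is moving toward it while the microphone on a cart is moving away from the police car.
With source approaching and observer receding, f' = f · (v − v_o)/(v − v_s).
f' = 1123 × (335 − 4.1)/(335 − 25) = 1123 × 330.9/310 ≈ 1199 Hz.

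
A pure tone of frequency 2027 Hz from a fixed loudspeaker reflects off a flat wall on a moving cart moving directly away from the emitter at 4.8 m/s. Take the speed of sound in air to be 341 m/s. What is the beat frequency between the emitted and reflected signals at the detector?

56.3 Hz

The flat wall on a moving cart first receives the wave as a moving observer: f₁ = f₀ · (v − u)/v = 2027 × (341 − 4.8)/341 ≈ 1998.5 Hz.
The reflection then acts as a moving source: f₂ = f₁ · v/(v + u) ≈ 1970.7 Hz.
Equivalently f₂ = f₀ · (v − u)/(v + u).
Beat frequency: |f₂ − f₀| = 2u·f₀/(v + u) = 2 × 4.8 × 2027/345.8 ≈ 56.3 Hz.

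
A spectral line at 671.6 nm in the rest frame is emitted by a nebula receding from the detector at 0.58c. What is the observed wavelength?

1302.6 nm

Relativistic Doppler for wavelength: λ' = λ₀ · √((1 + β)/(1 − β)).
λ' = 671.6 × √(1.5800/0.4200) = 671.6 × 1.93956 ≈ 1302.6 nm.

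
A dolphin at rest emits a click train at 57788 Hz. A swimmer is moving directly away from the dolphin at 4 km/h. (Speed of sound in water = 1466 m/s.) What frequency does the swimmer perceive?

57744 Hz

4 km/h = 1.111 m/s.
Moving observer, stationary source: f' = f · (v − v_o)/v.
f' = 57788 × (1466 − 1.111)/1466 = 57788 × 1464.9/1466 ≈ 57744 Hz.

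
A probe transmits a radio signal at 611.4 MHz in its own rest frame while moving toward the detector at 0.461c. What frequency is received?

1006.6 MHz

Relativistic Doppler for frequency: f' = f₀ · √((1 + β)/(1 − β)).
f' = 611.4 × √(1.4610/0.5390) = 611.4 × 1.64638 ≈ 1006.6 MHz.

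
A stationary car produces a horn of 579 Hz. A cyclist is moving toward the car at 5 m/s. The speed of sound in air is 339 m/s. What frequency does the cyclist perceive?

588 Hz

Moving observer, stationary source: f' = f · (v + v_o)/v.
f' = 579 × (339 + 5)/339 = 579 × 344/339 ≈ 588 Hz.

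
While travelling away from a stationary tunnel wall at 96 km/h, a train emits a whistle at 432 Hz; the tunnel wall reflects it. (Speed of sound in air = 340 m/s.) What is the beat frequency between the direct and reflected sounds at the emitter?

96 km/h = 26.67 m/s.
The tunnel wall receives the sound from a moving source: f₁ = f₀ · v/(v + v_e) = 432 × 340/366.67 ≈ 400.6 Hz.
On the return leg the train is a moving observer: f₂ = f₁ · (v − v_e)/v = 400.6 × 313.33/340 ≈ 369.2 Hz.
Beat against the emitted tone: |f₂ − f₀| = 2v_e·f₀/(v + v_e) = 2 × 26.67 × 432/366.67 ≈ 63 Hz.

63 Hz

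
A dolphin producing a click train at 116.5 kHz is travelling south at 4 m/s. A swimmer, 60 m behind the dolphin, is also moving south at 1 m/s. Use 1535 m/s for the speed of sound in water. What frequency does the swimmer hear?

The swimmer is behind, so the dolphin is moving away from it while the swimmer is moving toward the dolphin.
Both move, so f' = f · (v + v_o)/(v + v_s).
f' = 116.5 × (1535 + 1)/(1535 + 4) = 116.5 × 1536/1539 ≈ 116.3 kHz.

116.3 kHz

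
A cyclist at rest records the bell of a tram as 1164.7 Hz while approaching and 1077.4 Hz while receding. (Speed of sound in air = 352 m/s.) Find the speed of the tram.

13.7 m/s

f₁/f₂ = (v + v_s)/(v − v_s), so v_s = v · (f₁ − f₂)/(f₁ + f₂).
v_s = 352 × (1164.7 − 1077.4)/(1164.7 + 1077.4) = 352 × 87.3/2242.1 ≈ 13.7 m/s.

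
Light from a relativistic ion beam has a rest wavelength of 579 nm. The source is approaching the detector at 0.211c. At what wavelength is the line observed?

Relativistic Doppler for wavelength: λ' = λ₀ · √((1 − β)/(1 + β)).
λ' = 579 × √(0.7890/1.2110) = 579 × 0.80717 ≈ 467.4 nm.

467.4 nm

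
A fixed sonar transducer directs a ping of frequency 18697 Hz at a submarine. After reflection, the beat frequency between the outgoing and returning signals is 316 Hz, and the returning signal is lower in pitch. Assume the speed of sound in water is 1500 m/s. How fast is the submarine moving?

12.8 m/s

Double Doppler shift off a moving reflector: f₂ = f₀ · (v + u)/(v − u) (u > 0 toward emitter).
Returning signal is lower, so f₂ = f₀ − Δf = 18697 − 316 = 18381 Hz.
Rearranging, u = v · (f₂ − f₀)/(f₂ + f₀) = 1500 × -316/37078 ≈ -12.8 m/s.
So the submarine is moving at 12.8 m/s away from the emitter.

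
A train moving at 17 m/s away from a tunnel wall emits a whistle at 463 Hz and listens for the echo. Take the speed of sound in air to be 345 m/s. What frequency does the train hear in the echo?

The tunnel wall receives the sound from a moving source: f₁ = f₀ · v/(v + v_e) = 463 × 345/362 ≈ 441 Hz.
On the return leg the train is a moving observer: f₂ = f₁ · (v − v_e)/v = 441 × 328/345 ≈ 420 Hz.

420 Hz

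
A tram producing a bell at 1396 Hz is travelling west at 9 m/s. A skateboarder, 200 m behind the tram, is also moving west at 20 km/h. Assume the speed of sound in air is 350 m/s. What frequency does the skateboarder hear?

1383 Hz

20 km/h = 5.556 m/s.
The skateboarder is behind, so the tram is moving away from it while the skateboarder is moving toward the tram.
Both move, so f' = f · (v + v_o)/(v + v_s).
f' = 1396 × (350 + 5.556)/(350 + 9) = 1396 × 355.56/359 ≈ 1383 Hz.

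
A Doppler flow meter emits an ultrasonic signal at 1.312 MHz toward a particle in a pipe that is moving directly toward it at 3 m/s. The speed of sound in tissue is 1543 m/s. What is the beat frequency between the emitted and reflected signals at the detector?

The particle in a pipe first receives the wave as a moving observer: f₁ = f₀ · (v + u)/v = 1.312 × (1543 + 3)/1543 ≈ 1.31455 MHz.
The reflection then acts as a moving source: f₂ = f₁ · v/(v − u) ≈ 1.31711 MHz.
Beat frequency (with f₀ = 1312000 Hz): |f₂ − f₀| = 2u·f₀/(v − u) = 2 × 3 × 1312000/1540 ≈ 5112 Hz.

5112 Hz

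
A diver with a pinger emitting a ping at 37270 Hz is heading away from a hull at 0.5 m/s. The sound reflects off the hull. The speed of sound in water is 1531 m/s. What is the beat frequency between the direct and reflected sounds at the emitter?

24.3 Hz

The hull receives the sound from a moving source: f₁ = f₀ · v/(v + v_e) = 37270 × 1531/1531.5 ≈ 37257.8 Hz.
On the return leg the diver with a pinger is a moving observer: f₂ = f₁ · (v − v_e)/v = 37257.8 × 1530.5/1531 ≈ 37245.7 Hz.
Equivalently f₂ = f₀ · (v − v_e)/(v + v_e).
Beat against the emitted tone: |f₂ − f₀| = 2v_e·f₀/(v + v_e) = 2 × 0.5 × 37270/1531.5 ≈ 24.3 Hz.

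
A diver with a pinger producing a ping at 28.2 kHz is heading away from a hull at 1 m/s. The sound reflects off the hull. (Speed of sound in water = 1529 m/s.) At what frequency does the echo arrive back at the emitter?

28.2 kHz

The hull receives the sound from a moving source: f₁ = f₀ · v/(v + v_e) = 28.2 × 1529/1530 ≈ 28.2 kHz.
On the return leg the diver with a pinger is a moving observer: f₂ = f₁ · (v − v_e)/v = 28.2 × 1528/1529 ≈ 28.2 kHz.
Equivalently f₂ = f₀ · (v − v_e)/(v + v_e).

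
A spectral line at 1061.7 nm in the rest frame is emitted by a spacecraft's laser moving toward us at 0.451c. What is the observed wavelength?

Relativistic Doppler for wavelength: λ' = λ₀ · √((1 − β)/(1 + β)).
λ' = 1061.7 × √(0.5490/1.4510) = 1061.7 × 0.61511 ≈ 653.1 nm.

653.1 nm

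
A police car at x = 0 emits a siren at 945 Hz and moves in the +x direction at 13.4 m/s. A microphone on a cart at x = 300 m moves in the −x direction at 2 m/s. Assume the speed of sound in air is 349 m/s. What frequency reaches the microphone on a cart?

988 Hz

The observer lies on the +x side, so the source is heading toward the observer and the observer is heading toward the source.
Both move, so f' = f · (v + v_o)/(v − v_s).
f' = 945 × (349 + 2)/(349 − 13.4) = 945 × 351/335.6 ≈ 988 Hz.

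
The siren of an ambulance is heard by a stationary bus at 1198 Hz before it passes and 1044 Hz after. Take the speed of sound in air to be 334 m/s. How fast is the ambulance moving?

22.9 m/s

f₁/f₂ = (v + v_s)/(v − v_s), so v_s = v · (f₁ − f₂)/(f₁ + f₂).
v_s = 334 × (1198 − 1044)/(1198 + 1044) = 334 × 154/2242 ≈ 22.9 m/s.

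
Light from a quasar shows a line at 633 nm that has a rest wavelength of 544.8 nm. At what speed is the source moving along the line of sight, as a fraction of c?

0.149

λ'/λ₀ = 1.1619 > 1 (redshift), so the source is receding.
λ'/λ₀ = √((1 + β)/(1 − β)) for a receding source ⇒ β = (r² − 1)/(r² + 1) with r = λ'/λ₀.
β = (1.3500 − 1)/(1.3500 + 1) ≈ 0.149.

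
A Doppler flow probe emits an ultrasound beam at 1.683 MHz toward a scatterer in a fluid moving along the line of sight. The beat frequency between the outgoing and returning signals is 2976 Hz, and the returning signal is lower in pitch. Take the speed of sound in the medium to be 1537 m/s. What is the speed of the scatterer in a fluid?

1.36 m/s

Double Doppler shift off a moving reflector: f₂ = f₀ · (v + u)/(v − u) (u > 0 toward emitter).
Returning signal is lower, so f₂ = f₀ − Δf = 1683000 − 2976 = 1680024 Hz.
Rearranging, u = v · (f₂ − f₀)/(f₂ + f₀) = 1537 × -2976/3363024 ≈ -1.36 m/s.
So the scatterer in a fluid is moving at 1.36 m/s away from the emitter.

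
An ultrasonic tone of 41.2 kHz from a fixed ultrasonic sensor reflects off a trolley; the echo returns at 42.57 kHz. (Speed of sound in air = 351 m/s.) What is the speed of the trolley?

Double Doppler shift off a moving reflector: f₂ = f₀ · (v + u)/(v − u) (u > 0 toward emitter).
Rearranging, u = v · (f₂ − f₀)/(f₂ + f₀) = 351 × 1.37/83.77 ≈ 5.7 m/s.
So the trolley is moving at 5.7 m/s toward the emitter.

5.7 m/s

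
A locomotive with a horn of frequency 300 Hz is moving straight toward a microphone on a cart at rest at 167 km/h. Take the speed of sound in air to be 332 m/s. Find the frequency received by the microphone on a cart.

349 Hz

167 km/h = 46.39 m/s.
With the source moving toward a stationary observer, f' = f · v/(v − v_s).
f' = 300 × 332/(332 − 46.39) = 300 × 332/285.6 ≈ 349 Hz.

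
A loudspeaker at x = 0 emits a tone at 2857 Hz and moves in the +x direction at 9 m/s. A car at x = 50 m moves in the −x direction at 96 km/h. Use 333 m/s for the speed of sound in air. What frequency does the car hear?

96 km/h = 26.67 m/s.
The observer lies on the +x side, so the source is heading toward the observer and the observer is heading toward the source.
General Doppler shift: f' = f · (v + v_o)/(v − v_s).
f' = 2857 × (333 + 26.67)/(333 − 9) = 2857 × 359.67/324 ≈ 3172 Hz.

3172 Hz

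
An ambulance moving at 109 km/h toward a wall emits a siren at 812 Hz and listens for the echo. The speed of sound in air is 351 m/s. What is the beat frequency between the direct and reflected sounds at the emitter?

109 km/h = 30.28 m/s.
The wall receives the sound from a moving source: f₁ = f₀ · v/(v − v_e) = 812 × 351/320.72 ≈ 888.7 Hz.
On the return leg the ambulance is a moving observer: f₂ = f₁ · (v + v_e)/v = 888.7 × 381.28/351 ≈ 965.3 Hz.
Equivalently f₂ = f₀ · (v + v_e)/(v − v_e).
Beat against the emitted tone: |f₂ − f₀| = 2v_e·f₀/(v − v_e) = 2 × 30.28 × 812/320.72 ≈ 153 Hz.

153 Hz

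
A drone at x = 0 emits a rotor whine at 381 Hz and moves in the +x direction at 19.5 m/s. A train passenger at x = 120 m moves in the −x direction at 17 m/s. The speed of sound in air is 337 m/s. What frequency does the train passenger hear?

The observer lies on the +x side, so the source is heading toward the observer and the observer is heading toward the source.
Both move, so f' = f · (v + v_o)/(v − v_s).
f' = 381 × (337 + 17)/(337 − 19.5) = 381 × 354/317.5 ≈ 425 Hz.

425 Hz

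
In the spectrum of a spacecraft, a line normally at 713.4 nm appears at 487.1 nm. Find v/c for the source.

λ'/λ₀ = 0.6828 < 1 (blueshift), so the source is approaching.
λ'/λ₀ = √((1 − β)/(1 + β)) for an approaching source ⇒ β = (1 − r²)/(1 + r²) with r = λ'/λ₀.
β = (1 − 0.4662)/(1 + 0.4662) ≈ 0.364.

0.364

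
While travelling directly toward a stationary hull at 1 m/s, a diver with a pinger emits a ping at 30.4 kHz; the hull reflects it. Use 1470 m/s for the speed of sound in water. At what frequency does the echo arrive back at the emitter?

30.4 kHz

The hull receives the sound from a moving source: f₁ = f₀ · v/(v − v_e) = 30.4 × 1470/1469 ≈ 30.4 kHz.
On the return leg the diver with a pinger is a moving observer: f₂ = f₁ · (v + v_e)/v = 30.4 × 1471/1470 ≈ 30.4 kHz.
Equivalently f₂ = f₀ · (v + v_e)/(v − v_e).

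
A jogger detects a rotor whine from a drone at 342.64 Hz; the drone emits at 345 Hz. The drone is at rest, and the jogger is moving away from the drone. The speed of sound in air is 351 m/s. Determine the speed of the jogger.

2.40 m/s

f' = f · (v − v_o)/v ⇒ v_o = v · |f'/f − 1|.
v_o = 351 × |342.64/345 − 1| = 351 × 0.006841 ≈ 2.40 m/s.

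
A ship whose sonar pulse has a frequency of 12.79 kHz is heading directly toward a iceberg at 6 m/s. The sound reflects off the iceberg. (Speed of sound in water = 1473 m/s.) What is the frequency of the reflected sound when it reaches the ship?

The iceberg receives the sound from a moving source: f₁ = f₀ · v/(v − v_e) = 12.79 × 1473/1467 ≈ 12.84 kHz.
On the return leg the ship is a moving observer: f₂ = f₁ · (v + v_e)/v = 12.84 × 1479/1473 ≈ 12.89 kHz.

12.89 kHz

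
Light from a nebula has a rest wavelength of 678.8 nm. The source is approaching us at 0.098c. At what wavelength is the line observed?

615.2 nm

Relativistic Doppler for wavelength: λ' = λ₀ · √((1 − β)/(1 + β)).
λ' = 678.8 × √(0.9020/1.0980) = 678.8 × 0.90636 ≈ 615.2 nm.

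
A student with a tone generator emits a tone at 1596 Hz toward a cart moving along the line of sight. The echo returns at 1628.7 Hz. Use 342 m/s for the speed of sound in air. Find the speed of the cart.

Double Doppler shift off a moving reflector: f₂ = f₀ · (v + u)/(v − u) (u > 0 toward emitter).
Rearranging, u = v · (f₂ − f₀)/(f₂ + f₀) = 342 × 32.7/3224.7 ≈ 3.5 m/s.
So the cart is moving at 3.5 m/s toward the emitter.

3.5 m/s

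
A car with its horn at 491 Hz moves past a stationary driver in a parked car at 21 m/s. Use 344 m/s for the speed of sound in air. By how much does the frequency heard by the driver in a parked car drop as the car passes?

60.2 Hz

Approaching: f₁ = f · v/(v − v_s) = 491 × 344/323 ≈ 522.9 Hz.
Receding: f₂ = f · v/(v + v_s) = 491 × 344/365 ≈ 462.8 Hz.
Drop: f₁ − f₂ = 2f·v·v_s/(v² − v_s²) = 2 × 491 × 344 × 21/(344² − 21²) ≈ 60.2 Hz.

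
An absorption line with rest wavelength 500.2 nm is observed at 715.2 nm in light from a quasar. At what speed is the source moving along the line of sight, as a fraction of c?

λ'/λ₀ = 1.4298 > 1 (redshift), so the source is receding.
λ'/λ₀ = √((1 + β)/(1 − β)) for a receding source ⇒ β = (r² − 1)/(r² + 1) with r = λ'/λ₀.
β = (2.0444 − 1)/(2.0444 + 1) ≈ 0.343.

0.343c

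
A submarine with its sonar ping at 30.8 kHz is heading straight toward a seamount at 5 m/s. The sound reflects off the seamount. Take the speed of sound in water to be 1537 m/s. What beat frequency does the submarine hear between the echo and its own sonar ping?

201 Hz

The seamount receives the sound from a moving source: f₁ = f₀ · v/(v − v_e) = 30.8 × 1537/1532 ≈ 30.901 kHz.
On the return leg the submarine is a moving observer: f₂ = f₁ · (v + v_e)/v = 30.901 × 1542/1537 ≈ 31.001 kHz.
Beat against the emitted tone (with f₀ = 30800 Hz): |f₂ − f₀| = 2v_e·f₀/(v − v_e) = 2 × 5 × 30800/1532 ≈ 201 Hz.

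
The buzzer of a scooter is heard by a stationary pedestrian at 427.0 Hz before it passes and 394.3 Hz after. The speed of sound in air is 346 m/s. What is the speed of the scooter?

13.8 m/s

f₁/f₂ = (v + v_s)/(v − v_s), so v_s = v · (f₁ − f₂)/(f₁ + f₂).
v_s = 346 × (427.0 − 394.3)/(427.0 + 394.3) = 346 × 32.7/821.3 ≈ 13.8 m/s.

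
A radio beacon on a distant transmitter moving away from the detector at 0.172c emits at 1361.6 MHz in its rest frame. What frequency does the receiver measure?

Relativistic Doppler for frequency: f' = f₀ · √((1 − β)/(1 + β)).
f' = 1361.6 × √(0.8280/1.1720) = 1361.6 × 0.84053 ≈ 1144.5 MHz.

1144.5 MHz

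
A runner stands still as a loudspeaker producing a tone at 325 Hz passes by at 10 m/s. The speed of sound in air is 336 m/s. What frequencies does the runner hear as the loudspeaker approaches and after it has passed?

335 Hz approaching; 316 Hz receding

Approaching: f₁ = f · v/(v − v_s) = 325 × 336/326 ≈ 335 Hz.
Receding: f₂ = f · v/(v + v_s) = 325 × 336/346 ≈ 316 Hz.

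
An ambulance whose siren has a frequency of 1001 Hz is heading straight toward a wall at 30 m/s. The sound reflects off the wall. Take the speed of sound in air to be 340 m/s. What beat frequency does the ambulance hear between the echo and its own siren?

The wall receives the sound from a moving source: f₁ = f₀ · v/(v − v_e) = 1001 × 340/310 ≈ 1097.9 Hz.
On the return leg the ambulance is a moving observer: f₂ = f₁ · (v + v_e)/v = 1097.9 × 370/340 ≈ 1194.7 Hz.
Equivalently f₂ = f₀ · (v + v_e)/(v − v_e).
Beat against the emitted tone: |f₂ − f₀| = 2v_e·f₀/(v − v_e) = 2 × 30 × 1001/310 ≈ 194 Hz.

194 Hz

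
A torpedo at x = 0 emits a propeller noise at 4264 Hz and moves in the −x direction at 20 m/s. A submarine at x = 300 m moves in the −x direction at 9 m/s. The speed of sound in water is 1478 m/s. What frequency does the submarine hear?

4233 Hz

The observer lies on the +x side, so the source is heading away from the observer and the observer is heading toward the source.
Both move, so f' = f · (v + v_o)/(v + v_s).
f' = 4264 × (1478 + 9)/(1478 + 20) = 4264 × 1487/1498 ≈ 4233 Hz.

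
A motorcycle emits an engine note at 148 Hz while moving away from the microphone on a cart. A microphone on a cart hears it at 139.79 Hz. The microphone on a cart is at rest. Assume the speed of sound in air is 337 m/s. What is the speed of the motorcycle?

f' = f · v/(v + v_s) ⇒ v_s = v · |1 − f/f'|.
v_s = 337 × |1 − 148/139.79| = 337 × 0.05873 ≈ 19.8 m/s.

19.8 m/s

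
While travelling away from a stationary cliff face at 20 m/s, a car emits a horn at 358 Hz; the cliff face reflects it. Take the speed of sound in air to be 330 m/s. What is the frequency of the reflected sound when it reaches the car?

The cliff face receives the sound from a moving source: f₁ = f₀ · v/(v + v_e) = 358 × 330/350 ≈ 338 Hz.
On the return leg the car is a moving observer: f₂ = f₁ · (v − v_e)/v = 338 × 310/330 ≈ 317 Hz.
Equivalently f₂ = f₀ · (v − v_e)/(v + v_e).

317 Hz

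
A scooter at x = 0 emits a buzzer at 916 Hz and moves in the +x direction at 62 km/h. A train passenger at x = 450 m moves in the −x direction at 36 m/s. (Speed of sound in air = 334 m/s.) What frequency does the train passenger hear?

62 km/h = 17.22 m/s.
The observer lies on the +x side, so the source is heading toward the observer and the observer is heading toward the source.
With source approaching and observer approaching, f' = f · (v + v_o)/(v − v_s).
f' = 916 × (334 + 36)/(334 − 17.22) = 916 × 370/316.78 ≈ 1070 Hz.

1070 Hz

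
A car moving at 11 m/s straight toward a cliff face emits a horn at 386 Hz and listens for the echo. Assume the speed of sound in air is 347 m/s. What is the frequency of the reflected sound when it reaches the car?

411 Hz

The cliff face receives the sound from a moving source: f₁ = f₀ · v/(v − v_e) = 386 × 347/336 ≈ 399 Hz.
On the return leg the car is a moving observer: f₂ = f₁ · (v + v_e)/v = 399 × 358/347 ≈ 411 Hz.
Equivalently f₂ = f₀ · (v + v_e)/(v − v_e).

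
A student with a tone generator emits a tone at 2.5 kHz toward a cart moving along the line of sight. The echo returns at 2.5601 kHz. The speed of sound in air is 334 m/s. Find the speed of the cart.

Double Doppler shift off a moving reflector: f₂ = f₀ · (v + u)/(v − u) (u > 0 toward emitter).
Rearranging, u = v · (f₂ − f₀)/(f₂ + f₀) = 334 × 0.0601/5.0601 ≈ 4.0 m/s.
So the cart is moving at 4.0 m/s toward the emitter.

4.0 m/s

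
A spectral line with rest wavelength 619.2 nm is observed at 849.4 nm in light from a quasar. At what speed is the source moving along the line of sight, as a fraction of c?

λ'/λ₀ = 1.3718 > 1 (redshift), so the source is receding.
λ'/λ₀ = √((1 + β)/(1 − β)) for a receding source ⇒ β = (r² − 1)/(r² + 1) with r = λ'/λ₀.
β = (1.8818 − 1)/(1.8818 + 1) ≈ 0.306.

0.306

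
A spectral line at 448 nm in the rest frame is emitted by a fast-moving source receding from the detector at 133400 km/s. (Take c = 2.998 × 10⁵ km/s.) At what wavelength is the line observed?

722.8 nm

β = v/c = 133400/299800 = 0.4450.
Relativistic Doppler for wavelength: λ' = λ₀ · √((1 + β)/(1 − β)).
λ' = 448 × √(1.4450/0.5550) = 448 × 1.61349 ≈ 722.8 nm.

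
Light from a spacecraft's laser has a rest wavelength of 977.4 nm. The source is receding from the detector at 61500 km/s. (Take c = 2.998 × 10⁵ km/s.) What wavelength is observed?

1203.5 nm

β = v/c = 61500/299800 = 0.2051.
Relativistic Doppler for wavelength: λ' = λ₀ · √((1 + β)/(1 − β)).
λ' = 977.4 × √(1.2051/0.7949) = 977.4 × 1.23132 ≈ 1203.5 nm.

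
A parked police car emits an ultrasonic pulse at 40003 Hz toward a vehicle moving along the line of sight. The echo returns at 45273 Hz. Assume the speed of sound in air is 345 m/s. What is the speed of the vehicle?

Double Doppler shift off a moving reflector: f₂ = f₀ · (v + u)/(v − u) (u > 0 toward emitter).
Rearranging, u = v · (f₂ − f₀)/(f₂ + f₀) = 345 × 5270/85276 ≈ 21.3 m/s.
So the vehicle is moving at 21.3 m/s toward the emitter.

21.3 m/s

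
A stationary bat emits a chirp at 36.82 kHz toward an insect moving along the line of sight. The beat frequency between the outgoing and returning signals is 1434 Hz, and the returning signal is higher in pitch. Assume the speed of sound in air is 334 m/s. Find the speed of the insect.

Double Doppler shift off a moving reflector: f₂ = f₀ · (v + u)/(v − u) (u > 0 toward emitter).
Returning signal is higher, so f₂ = f₀ + Δf = 36820 + 1434 = 38254 Hz.
Rearranging, u = v · (f₂ − f₀)/(f₂ + f₀) = 334 × 1434/75074 ≈ 6.4 m/s.
So the insect is moving at 6.4 m/s toward the emitter.

6.4 m/s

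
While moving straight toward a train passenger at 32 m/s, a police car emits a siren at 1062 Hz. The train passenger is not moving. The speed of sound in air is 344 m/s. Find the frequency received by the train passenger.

1171 Hz

Only the source moves, toward the listener, so f' = f · v/(v − v_s).
f' = 1062 × 344/(344 − 32) = 1062 × 344/312 ≈ 1171 Hz.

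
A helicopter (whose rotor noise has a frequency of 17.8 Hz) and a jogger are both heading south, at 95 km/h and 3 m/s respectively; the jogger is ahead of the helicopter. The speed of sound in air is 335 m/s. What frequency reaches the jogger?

95 km/h = 26.39 m/s.
The jogger is ahead, so the helicopter is moving toward it while the jogger is moving away from the helicopter.
General Doppler shift: f' = f · (v − v_o)/(v − v_s).
f' = 17.8 × (335 − 3)/(335 − 26.39) = 17.8 × 332/308.61 ≈ 19.1 Hz.

19.1 Hz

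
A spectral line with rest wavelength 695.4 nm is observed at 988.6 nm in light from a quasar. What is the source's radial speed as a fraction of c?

0.338c

λ'/λ₀ = 1.4216 > 1 (redshift), so the source is receding.
λ'/λ₀ = √((1 + β)/(1 − β)) for a receding source ⇒ β = (r² − 1)/(r² + 1) with r = λ'/λ₀.
β = (2.0210 − 1)/(2.0210 + 1) ≈ 0.338.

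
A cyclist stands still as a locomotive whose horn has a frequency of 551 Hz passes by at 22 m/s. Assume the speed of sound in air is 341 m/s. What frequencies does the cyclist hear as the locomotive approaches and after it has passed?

589 Hz approaching; 518 Hz receding

Approaching: f₁ = f · v/(v − v_s) = 551 × 341/319 ≈ 589 Hz.
Receding: f₂ = f · v/(v + v_s) = 551 × 341/363 ≈ 518 Hz.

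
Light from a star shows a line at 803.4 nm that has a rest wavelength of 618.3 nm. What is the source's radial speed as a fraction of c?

0.256c

λ'/λ₀ = 1.2994 > 1 (redshift), so the source is receding.
λ'/λ₀ = √((1 + β)/(1 − β)) for a receding source ⇒ β = (r² − 1)/(r² + 1) with r = λ'/λ₀.
β = (1.6884 − 1)/(1.6884 + 1) ≈ 0.256.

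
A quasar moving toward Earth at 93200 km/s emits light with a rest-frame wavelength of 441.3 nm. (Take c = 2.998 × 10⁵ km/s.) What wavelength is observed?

β = v/c = 93200/299800 = 0.3109.
Relativistic Doppler for wavelength: λ' = λ₀ · √((1 − β)/(1 + β)).
λ' = 441.3 × √(0.6891/1.3109) = 441.3 × 0.72505 ≈ 320.0 nm.

320.0 nm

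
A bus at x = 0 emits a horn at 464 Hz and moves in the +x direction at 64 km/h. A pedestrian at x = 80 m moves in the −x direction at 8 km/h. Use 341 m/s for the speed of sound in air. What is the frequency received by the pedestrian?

493 Hz

64 km/h = 17.78 m/s; 8 km/h = 2.222 m/s.
The observer lies on the +x side, so the source is heading toward the observer and the observer is heading toward the source.
General Doppler shift: f' = f · (v + v_o)/(v − v_s).
f' = 464 × (341 + 2.222)/(341 − 17.78) = 464 × 343.22/323.22 ≈ 493 Hz.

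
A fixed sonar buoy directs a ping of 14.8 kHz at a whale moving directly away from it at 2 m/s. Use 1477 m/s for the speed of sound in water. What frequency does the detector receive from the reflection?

The whale first receives the wave as a moving observer: f₁ = f₀ · (v − u)/v = 14.8 × (1477 − 2)/1477 ≈ 14.78 kHz.
The reflection then acts as a moving source: f₂ = f₁ · v/(v + u) ≈ 14.76 kHz.

14.76 kHz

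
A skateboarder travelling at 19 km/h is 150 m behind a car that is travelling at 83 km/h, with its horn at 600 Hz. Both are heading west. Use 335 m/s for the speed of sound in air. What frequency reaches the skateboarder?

570 Hz

83 km/h = 23.06 m/s; 19 km/h = 5.278 m/s.
The skateboarder is behind, so the car is moving away from it while the skateboarder is moving toward the car.
General Doppler shift: f' = f · (v + v_o)/(v + v_s).
f' = 600 × (335 + 5.278)/(335 + 23.06) = 600 × 340.28/358.06 ≈ 570 Hz.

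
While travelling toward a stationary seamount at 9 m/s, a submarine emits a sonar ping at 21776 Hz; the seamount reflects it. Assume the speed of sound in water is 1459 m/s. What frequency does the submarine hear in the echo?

The seamount receives the sound from a moving source: f₁ = f₀ · v/(v − v_e) = 21776 × 1459/1450 ≈ 21911 Hz.
On the return leg the submarine is a moving observer: f₂ = f₁ · (v + v_e)/v = 21911 × 1468/1459 ≈ 22046 Hz.
Equivalently f₂ = f₀ · (v + v_e)/(v − v_e).

22046 Hz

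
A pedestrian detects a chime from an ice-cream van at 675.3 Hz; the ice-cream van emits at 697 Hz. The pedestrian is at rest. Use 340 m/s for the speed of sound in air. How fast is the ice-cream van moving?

10.9 m/s

f' < f, so the ice-cream van is receding.
f' = f · v/(v + v_s) ⇒ v_s = v · |1 − f/f'|.
v_s = 340 × |1 − 697/675.3| = 340 × 0.03213 ≈ 10.9 m/s.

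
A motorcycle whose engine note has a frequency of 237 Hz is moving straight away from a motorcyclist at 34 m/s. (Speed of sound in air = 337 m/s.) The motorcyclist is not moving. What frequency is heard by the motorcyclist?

With the source moving away from a stationary observer, f' = f · v/(v + v_s).
f' = 237 × 337/(337 + 34) = 237 × 337/371 ≈ 215 Hz.

215 Hz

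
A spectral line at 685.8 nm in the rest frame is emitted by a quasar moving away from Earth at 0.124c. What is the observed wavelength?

776.8 nm

Relativistic Doppler for wavelength: λ' = λ₀ · √((1 + β)/(1 − β)).
λ' = 685.8 × √(1.1240/0.8760) = 685.8 × 1.13274 ≈ 776.8 nm.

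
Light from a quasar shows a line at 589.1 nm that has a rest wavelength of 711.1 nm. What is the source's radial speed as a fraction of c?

0.186

λ'/λ₀ = 0.8284 < 1 (blueshift), so the source is approaching.
λ'/λ₀ = √((1 − β)/(1 + β)) for an approaching source ⇒ β = (1 − r²)/(1 + r²) with r = λ'/λ₀.
β = (1 − 0.6863)/(1 + 0.6863) ≈ 0.186.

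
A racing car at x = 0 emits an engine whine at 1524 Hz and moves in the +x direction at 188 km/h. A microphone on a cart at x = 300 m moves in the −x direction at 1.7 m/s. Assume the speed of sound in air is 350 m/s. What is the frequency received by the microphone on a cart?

1800 Hz

188 km/h = 52.22 m/s.
The observer lies on the +x side, so the source is heading toward the observer and the observer is heading toward the source.
With source approaching and observer approaching, f' = f · (v + v_o)/(v − v_s).
f' = 1524 × (350 + 1.7)/(350 − 52.22) = 1524 × 351.7/297.78 ≈ 1800 Hz.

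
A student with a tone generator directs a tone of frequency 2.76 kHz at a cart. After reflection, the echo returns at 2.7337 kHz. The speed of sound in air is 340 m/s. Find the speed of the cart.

Double Doppler shift off a moving reflector: f₂ = f₀ · (v + u)/(v − u) (u > 0 toward emitter).
Rearranging, u = v · (f₂ − f₀)/(f₂ + f₀) = 340 × -0.0263/5.4937 ≈ -1.63 m/s.
So the cart is moving at 1.63 m/s away from the emitter.

1.63 m/s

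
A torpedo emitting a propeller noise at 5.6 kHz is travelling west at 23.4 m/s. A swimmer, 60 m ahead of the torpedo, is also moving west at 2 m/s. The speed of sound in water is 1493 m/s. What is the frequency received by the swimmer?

The swimmer is ahead, so the torpedo is moving toward it while the swimmer is moving away from the torpedo.
With source approaching and observer receding, f' = f · (v − v_o)/(v − v_s).
f' = 5.6 × (1493 − 2)/(1493 − 23.4) = 5.6 × 1491/1469.6 ≈ 5.68 kHz.

5.68 kHz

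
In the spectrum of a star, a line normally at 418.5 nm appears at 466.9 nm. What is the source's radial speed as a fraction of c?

λ'/λ₀ = 1.1157 > 1 (redshift), so the source is receding.
λ'/λ₀ = √((1 + β)/(1 − β)) for a receding source ⇒ β = (r² − 1)/(r² + 1) with r = λ'/λ₀.
β = (1.2447 − 1)/(1.2447 + 1) ≈ 0.109.

0.109c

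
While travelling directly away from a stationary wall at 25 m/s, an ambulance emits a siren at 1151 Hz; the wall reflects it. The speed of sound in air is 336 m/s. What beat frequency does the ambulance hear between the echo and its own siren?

The wall receives the sound from a moving source: f₁ = f₀ · v/(v + v_e) = 1151 × 336/361 ≈ 1071.3 Hz.
On the return leg the ambulance is a moving observer: f₂ = f₁ · (v − v_e)/v = 1071.3 × 311/336 ≈ 991.6 Hz.
Beat against the emitted tone: |f₂ − f₀| = 2v_e·f₀/(v + v_e) = 2 × 25 × 1151/361 ≈ 159 Hz.

159 Hz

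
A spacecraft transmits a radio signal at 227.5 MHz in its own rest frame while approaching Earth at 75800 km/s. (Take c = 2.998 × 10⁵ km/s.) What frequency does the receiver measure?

294.6 MHz

β = v/c = 75800/299800 = 0.2528.
Relativistic Doppler for frequency: f' = f₀ · √((1 + β)/(1 − β)).
f' = 227.5 × √(1.2528/0.7472) = 227.5 × 1.29491 ≈ 294.6 MHz.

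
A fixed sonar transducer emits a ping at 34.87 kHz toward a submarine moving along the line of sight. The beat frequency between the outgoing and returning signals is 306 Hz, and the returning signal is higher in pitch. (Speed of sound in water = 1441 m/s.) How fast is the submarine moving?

Double Doppler shift off a moving reflector: f₂ = f₀ · (v + u)/(v − u) (u > 0 toward emitter).
Returning signal is higher, so f₂ = f₀ + Δf = 34870 + 306 = 35176 Hz.
Rearranging, u = v · (f₂ − f₀)/(f₂ + f₀) = 1441 × 306/70046 ≈ 6.3 m/s.
So the submarine is moving at 6.3 m/s toward the emitter.

6.3 m/s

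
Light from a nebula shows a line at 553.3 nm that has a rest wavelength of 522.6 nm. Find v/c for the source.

0.057c

λ'/λ₀ = 1.0587 > 1 (redshift), so the source is receding.
λ'/λ₀ = √((1 + β)/(1 − β)) for a receding source ⇒ β = (r² − 1)/(r² + 1) with r = λ'/λ₀.
β = (1.1209 − 1)/(1.1209 + 1) ≈ 0.057.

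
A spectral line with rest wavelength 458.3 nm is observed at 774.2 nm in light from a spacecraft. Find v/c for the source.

λ'/λ₀ = 1.6893 > 1 (redshift), so the source is receding.
λ'/λ₀ = √((1 + β)/(1 − β)) for a receding source ⇒ β = (r² − 1)/(r² + 1) with r = λ'/λ₀.
β = (2.8537 − 1)/(2.8537 + 1) ≈ 0.481.

0.481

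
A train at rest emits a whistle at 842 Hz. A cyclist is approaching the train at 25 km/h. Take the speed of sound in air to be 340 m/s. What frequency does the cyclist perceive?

859 Hz

25 km/h = 6.944 m/s.
Only the observer moves, toward the source, so f' = f · (v + v_o)/v.
f' = 842 × (340 + 6.944)/340 = 842 × 346.94/340 ≈ 859 Hz.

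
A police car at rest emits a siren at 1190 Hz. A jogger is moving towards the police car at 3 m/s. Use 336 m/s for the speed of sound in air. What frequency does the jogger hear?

Only the observer moves, toward the source, so f' = f · (v + v_o)/v.
f' = 1190 × (336 + 3)/336 = 1190 × 339/336 ≈ 1201 Hz.

1201 Hz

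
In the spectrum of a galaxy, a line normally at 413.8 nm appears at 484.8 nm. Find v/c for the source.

0.157

λ'/λ₀ = 1.1716 > 1 (redshift), so the source is receding.
λ'/λ₀ = √((1 + β)/(1 − β)) for a receding source ⇒ β = (r² − 1)/(r² + 1) with r = λ'/λ₀.
β = (1.3726 − 1)/(1.3726 + 1) ≈ 0.157.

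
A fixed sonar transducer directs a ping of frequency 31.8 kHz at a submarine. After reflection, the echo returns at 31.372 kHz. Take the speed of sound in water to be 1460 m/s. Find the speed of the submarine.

9.9 m/s

Double Doppler shift off a moving reflector: f₂ = f₀ · (v + u)/(v − u) (u > 0 toward emitter).
Rearranging, u = v · (f₂ − f₀)/(f₂ + f₀) = 1460 × -0.428/63.172 ≈ -9.9 m/s.
So the submarine is moving at 9.9 m/s away from the emitter.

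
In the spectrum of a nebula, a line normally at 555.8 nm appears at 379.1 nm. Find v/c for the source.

0.365

λ'/λ₀ = 0.6821 < 1 (blueshift), so the source is approaching.
λ'/λ₀ = √((1 − β)/(1 + β)) for an approaching source ⇒ β = (1 − r²)/(1 + r²) with r = λ'/λ₀.
β = (1 − 0.4652)/(1 + 0.4652) ≈ 0.365.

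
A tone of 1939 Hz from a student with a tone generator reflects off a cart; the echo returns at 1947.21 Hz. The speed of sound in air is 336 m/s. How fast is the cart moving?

Double Doppler shift off a moving reflector: f₂ = f₀ · (v + u)/(v − u) (u > 0 toward emitter).
Rearranging, u = v · (f₂ − f₀)/(f₂ + f₀) = 336 × 8.21/3886.21 ≈ 0.71 m/s.
So the cart is moving at 0.71 m/s toward the emitter.

0.71 m/s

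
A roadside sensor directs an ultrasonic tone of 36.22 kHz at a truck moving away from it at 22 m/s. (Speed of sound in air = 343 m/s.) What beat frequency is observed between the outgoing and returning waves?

At the truck (a moving observer), f₁ = f₀ · (v − u)/v = 36.22 × 321/343 ≈ 33.90 kHz.
The reflection then acts as a moving source: f₂ = f₁ · v/(v + u) ≈ 31.85 kHz.
Equivalently f₂ = f₀ · (v − u)/(v + u).
Beat frequency (with f₀ = 36220 Hz): |f₂ − f₀| = 2u·f₀/(v + u) = 2 × 22 × 36220/365 ≈ 4366 Hz.

4366 Hz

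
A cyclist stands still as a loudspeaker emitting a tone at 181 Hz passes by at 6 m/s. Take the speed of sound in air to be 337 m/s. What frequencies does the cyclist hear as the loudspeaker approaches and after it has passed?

184 Hz approaching; 178 Hz receding

Approaching: f₁ = f · v/(v − v_s) = 181 × 337/331 ≈ 184 Hz.
Receding: f₂ = f · v/(v + v_s) = 181 × 337/343 ≈ 178 Hz.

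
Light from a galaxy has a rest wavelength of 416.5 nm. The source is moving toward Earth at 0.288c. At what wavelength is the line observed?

309.7 nm

Relativistic Doppler for wavelength: λ' = λ₀ · √((1 − β)/(1 + β)).
λ' = 416.5 × √(0.7120/1.2880) = 416.5 × 0.74350 ≈ 309.7 nm.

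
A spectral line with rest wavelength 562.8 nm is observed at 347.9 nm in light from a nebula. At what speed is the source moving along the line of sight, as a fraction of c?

0.447

λ'/λ₀ = 0.6182 < 1 (blueshift), so the source is approaching.
λ'/λ₀ = √((1 − β)/(1 + β)) for an approaching source ⇒ β = (1 − r²)/(1 + r²) with r = λ'/λ₀.
β = (1 − 0.3821)/(1 + 0.3821) ≈ 0.447.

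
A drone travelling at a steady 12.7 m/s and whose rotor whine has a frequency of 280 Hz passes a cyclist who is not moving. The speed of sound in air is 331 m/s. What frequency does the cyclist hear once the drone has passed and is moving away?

Receding: f₂ = f · v/(v + v_s) = 280 × 331/343.7 ≈ 270 Hz.

270 Hz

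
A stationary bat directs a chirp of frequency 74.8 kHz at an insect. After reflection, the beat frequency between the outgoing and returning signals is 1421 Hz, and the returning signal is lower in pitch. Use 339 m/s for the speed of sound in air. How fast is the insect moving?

3.3 m/s

Double Doppler shift off a moving reflector: f₂ = f₀ · (v + u)/(v − u) (u > 0 toward emitter).
Returning signal is lower, so f₂ = f₀ − Δf = 74800 − 1421 = 73379 Hz.
Rearranging, u = v · (f₂ − f₀)/(f₂ + f₀) = 339 × -1421/148179 ≈ -3.3 m/s.
So the insect is moving at 3.3 m/s away from the emitter.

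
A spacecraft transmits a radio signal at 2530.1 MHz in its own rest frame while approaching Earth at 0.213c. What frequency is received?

Relativistic Doppler for frequency: f' = f₀ · √((1 + β)/(1 − β)).
f' = 2530.1 × √(1.2130/0.7870) = 2530.1 × 1.24149 ≈ 3141.1 MHz.

3141.1 MHz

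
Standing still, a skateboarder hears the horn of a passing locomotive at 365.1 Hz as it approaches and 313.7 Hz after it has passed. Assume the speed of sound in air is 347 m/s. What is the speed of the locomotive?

f₁/f₂ = (v + v_s)/(v − v_s), so v_s = v · (f₁ − f₂)/(f₁ + f₂).
v_s = 347 × (365.1 − 313.7)/(365.1 + 313.7) = 347 × 51.4/678.8 ≈ 26 m/s.

26 m/s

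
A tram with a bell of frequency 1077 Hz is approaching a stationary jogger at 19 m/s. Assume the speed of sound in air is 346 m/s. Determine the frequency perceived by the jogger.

1140 Hz

With the source moving toward a stationary observer, f' = f · v/(v − v_s).
f' = 1077 × 346/(346 − 19) = 1077 × 346/327 ≈ 1140 Hz.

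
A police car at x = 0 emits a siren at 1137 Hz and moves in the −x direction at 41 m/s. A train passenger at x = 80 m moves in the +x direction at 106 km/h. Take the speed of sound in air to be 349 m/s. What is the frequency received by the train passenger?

932 Hz

106 km/h = 29.44 m/s.
The observer lies on the +x side, so the source is heading away from the observer and the observer is heading away from the source.
Both move, so f' = f · (v − v_o)/(v + v_s).
f' = 1137 × (349 − 29.44)/(349 + 41) = 1137 × 319.56/390 ≈ 932 Hz.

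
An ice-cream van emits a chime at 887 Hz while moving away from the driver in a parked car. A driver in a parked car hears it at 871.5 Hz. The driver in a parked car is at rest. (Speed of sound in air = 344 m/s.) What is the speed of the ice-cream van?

f' = f · v/(v + v_s) ⇒ v_s = v · |1 − f/f'|.
v_s = 344 × |1 − 887/871.5| = 344 × 0.01779 ≈ 6.1 m/s.

6.1 m/s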